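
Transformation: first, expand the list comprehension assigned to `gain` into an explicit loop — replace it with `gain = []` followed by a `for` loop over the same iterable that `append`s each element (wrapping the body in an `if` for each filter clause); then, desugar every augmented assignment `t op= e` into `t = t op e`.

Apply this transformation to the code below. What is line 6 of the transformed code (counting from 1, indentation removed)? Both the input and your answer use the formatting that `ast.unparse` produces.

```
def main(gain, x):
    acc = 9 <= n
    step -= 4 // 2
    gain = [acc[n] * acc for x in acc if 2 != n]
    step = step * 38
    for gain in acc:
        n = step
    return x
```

Transformed code:
def main(gain, x):
    acc = 9 <= n
    step = step - 4 // 2
    gain = []
    for x in acc:
        if 2 != n:
            gain.append(acc[n] * acc)
    step = step * 38
    for gain in acc:
        n = step
    return x

if 2 != n:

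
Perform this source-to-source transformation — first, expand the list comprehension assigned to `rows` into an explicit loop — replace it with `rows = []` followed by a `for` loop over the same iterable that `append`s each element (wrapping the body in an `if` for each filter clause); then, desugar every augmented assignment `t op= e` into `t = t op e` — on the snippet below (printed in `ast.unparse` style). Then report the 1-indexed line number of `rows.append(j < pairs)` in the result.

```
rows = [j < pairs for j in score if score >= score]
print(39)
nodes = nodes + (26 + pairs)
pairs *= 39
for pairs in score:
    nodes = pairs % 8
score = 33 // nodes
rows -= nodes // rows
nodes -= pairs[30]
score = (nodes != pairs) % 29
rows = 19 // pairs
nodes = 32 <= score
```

Transformed code:
rows = []
for j in score:
    if score >= score:
        rows.append(j < pairs)
print(39)
nodes = nodes + (26 + pairs)
pairs = pairs * 39
for pairs in score:
    nodes = pairs % 8
score = 33 // nodes
rows = rows - nodes // rows
nodes = nodes - pairs[30]
score = (nodes != pairs) % 29
rows = 19 // pairs
nodes = 32 <= score

4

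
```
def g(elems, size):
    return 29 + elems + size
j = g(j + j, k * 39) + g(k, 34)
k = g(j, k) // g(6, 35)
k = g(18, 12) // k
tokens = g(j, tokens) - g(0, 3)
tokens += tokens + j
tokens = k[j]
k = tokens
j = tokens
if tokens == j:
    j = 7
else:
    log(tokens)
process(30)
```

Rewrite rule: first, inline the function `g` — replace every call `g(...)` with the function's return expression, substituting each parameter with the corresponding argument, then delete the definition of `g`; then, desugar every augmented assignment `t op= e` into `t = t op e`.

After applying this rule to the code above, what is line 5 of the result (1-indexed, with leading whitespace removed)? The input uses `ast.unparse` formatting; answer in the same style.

tokens = tokens + (tokens + j)

Transformed code:
j = 29 + (j + j) + k * 39 + (29 + k + 34)
k = (29 + j + k) // (29 + 6 + 35)
k = (29 + 18 + 12) // k
tokens = 29 + j + tokens - (29 + 0 + 3)
tokens = tokens + (tokens + j)
tokens = k[j]
k = tokens
j = tokens
if tokens == j:
    j = 7
else:
    log(tokens)
process(30)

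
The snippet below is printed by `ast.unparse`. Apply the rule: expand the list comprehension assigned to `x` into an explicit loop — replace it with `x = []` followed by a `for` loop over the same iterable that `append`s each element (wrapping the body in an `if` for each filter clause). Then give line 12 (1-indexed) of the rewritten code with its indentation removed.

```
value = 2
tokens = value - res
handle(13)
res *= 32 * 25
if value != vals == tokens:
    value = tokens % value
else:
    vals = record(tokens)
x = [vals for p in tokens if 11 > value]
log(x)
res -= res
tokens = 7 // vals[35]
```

Transformed code:
value = 2
tokens = value - res
handle(13)
res *= 32 * 25
if value != vals == tokens:
    value = tokens % value
else:
    vals = record(tokens)
x = []
for p in tokens:
    if 11 > value:
        x.append(vals)
log(x)
res -= res
tokens = 7 // vals[35]

x.append(vals)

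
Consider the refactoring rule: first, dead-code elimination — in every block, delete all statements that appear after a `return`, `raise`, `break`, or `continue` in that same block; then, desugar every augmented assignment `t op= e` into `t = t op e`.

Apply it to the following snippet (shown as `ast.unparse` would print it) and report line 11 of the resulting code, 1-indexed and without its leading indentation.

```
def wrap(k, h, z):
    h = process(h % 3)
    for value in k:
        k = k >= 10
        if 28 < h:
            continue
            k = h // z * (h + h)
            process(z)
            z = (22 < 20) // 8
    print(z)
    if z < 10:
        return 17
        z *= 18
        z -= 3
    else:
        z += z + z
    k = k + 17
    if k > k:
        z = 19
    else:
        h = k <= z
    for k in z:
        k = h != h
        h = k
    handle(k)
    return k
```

Transformed code:
def wrap(k, h, z):
    h = process(h % 3)
    for value in k:
        k = k >= 10
        if 28 < h:
            continue
    print(z)
    if z < 10:
        return 17
    else:
        z = z + (z + z)
    k = k + 17
    if k > k:
        z = 19
    else:
        h = k <= z
    for k in z:
        k = h != h
        h = k
    handle(k)
    return k

z = z + (z + z)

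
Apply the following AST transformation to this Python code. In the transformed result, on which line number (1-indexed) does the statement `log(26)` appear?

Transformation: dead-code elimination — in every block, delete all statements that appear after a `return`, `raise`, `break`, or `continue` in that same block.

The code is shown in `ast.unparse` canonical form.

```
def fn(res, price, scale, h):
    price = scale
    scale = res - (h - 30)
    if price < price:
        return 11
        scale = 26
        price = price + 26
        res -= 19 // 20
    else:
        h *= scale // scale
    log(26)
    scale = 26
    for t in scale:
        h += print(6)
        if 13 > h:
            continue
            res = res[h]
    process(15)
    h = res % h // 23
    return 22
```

Transformed code:
def fn(res, price, scale, h):
    price = scale
    scale = res - (h - 30)
    if price < price:
        return 11
    else:
        h *= scale // scale
    log(26)
    scale = 26
    for t in scale:
        h += print(6)
        if 13 > h:
            continue
    process(15)
    h = res % h // 23
    return 22

8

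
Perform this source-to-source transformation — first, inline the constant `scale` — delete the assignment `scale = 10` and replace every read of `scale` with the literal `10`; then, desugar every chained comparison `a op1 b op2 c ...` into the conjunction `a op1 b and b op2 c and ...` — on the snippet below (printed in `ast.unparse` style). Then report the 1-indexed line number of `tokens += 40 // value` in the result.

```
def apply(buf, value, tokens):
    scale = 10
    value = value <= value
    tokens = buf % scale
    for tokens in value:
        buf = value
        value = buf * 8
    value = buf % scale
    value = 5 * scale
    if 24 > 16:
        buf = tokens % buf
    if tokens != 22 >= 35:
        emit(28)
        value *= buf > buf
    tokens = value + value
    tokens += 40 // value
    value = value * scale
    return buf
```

Transformed code:
def apply(buf, value, tokens):
    value = value <= value
    tokens = buf % 10
    for tokens in value:
        buf = value
        value = buf * 8
    value = buf % 10
    value = 5 * 10
    if 24 > 16:
        buf = tokens % buf
    if tokens != 22 and 22 >= 35:
        emit(28)
        value *= buf > buf
    tokens = value + value
    tokens += 40 // value
    value = value * 10
    return buf

15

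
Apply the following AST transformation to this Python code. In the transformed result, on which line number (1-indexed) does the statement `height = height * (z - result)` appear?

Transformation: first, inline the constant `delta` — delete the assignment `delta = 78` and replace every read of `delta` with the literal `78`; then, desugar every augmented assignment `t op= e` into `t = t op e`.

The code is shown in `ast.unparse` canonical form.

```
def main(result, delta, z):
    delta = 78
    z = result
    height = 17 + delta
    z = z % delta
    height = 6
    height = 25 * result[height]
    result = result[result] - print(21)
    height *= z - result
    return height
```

8

Transformed code:
def main(result, delta, z):
    z = result
    height = 17 + 78
    z = z % 78
    height = 6
    height = 25 * result[height]
    result = result[result] - print(21)
    height = height * (z - result)
    return height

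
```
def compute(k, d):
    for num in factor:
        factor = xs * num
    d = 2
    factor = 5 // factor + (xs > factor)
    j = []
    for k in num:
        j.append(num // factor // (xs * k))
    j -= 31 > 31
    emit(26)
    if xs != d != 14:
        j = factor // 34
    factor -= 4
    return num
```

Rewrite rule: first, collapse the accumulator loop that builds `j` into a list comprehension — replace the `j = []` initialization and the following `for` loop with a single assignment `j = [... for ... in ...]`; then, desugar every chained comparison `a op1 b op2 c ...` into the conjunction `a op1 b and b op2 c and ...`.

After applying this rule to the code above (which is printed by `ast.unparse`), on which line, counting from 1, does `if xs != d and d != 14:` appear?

Transformed code:
def compute(k, d):
    for num in factor:
        factor = xs * num
    d = 2
    factor = 5 // factor + (xs > factor)
    j = [num // factor // (xs * k) for k in num]
    j -= 31 > 31
    emit(26)
    if xs != d and d != 14:
        j = factor // 34
    factor -= 4
    return num

9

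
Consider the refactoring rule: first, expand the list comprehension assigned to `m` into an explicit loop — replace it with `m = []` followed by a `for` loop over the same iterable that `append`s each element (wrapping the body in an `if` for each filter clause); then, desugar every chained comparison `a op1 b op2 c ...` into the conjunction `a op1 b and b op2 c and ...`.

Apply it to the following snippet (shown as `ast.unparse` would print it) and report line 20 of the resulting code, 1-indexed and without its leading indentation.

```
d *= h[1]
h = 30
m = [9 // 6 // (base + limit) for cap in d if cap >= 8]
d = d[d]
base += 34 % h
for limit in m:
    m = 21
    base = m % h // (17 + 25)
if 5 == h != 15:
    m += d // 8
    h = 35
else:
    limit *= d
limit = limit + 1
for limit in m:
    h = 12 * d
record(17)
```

record(17)

Transformed code:
d *= h[1]
h = 30
m = []
for cap in d:
    if cap >= 8:
        m.append(9 // 6 // (base + limit))
d = d[d]
base += 34 % h
for limit in m:
    m = 21
    base = m % h // (17 + 25)
if 5 == h and h != 15:
    m += d // 8
    h = 35
else:
    limit *= d
limit = limit + 1
for limit in m:
    h = 12 * d
record(17)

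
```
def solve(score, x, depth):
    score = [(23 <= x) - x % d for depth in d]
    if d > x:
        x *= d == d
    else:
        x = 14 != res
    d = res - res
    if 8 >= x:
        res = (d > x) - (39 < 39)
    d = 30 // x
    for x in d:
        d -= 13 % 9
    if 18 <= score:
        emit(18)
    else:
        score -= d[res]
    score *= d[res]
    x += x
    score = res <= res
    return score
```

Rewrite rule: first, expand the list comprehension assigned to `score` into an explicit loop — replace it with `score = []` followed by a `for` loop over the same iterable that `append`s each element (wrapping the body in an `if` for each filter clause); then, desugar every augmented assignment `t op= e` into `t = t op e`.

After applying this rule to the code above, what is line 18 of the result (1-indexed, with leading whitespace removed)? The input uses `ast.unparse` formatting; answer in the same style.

Transformed code:
def solve(score, x, depth):
    score = []
    for depth in d:
        score.append((23 <= x) - x % d)
    if d > x:
        x = x * (d == d)
    else:
        x = 14 != res
    d = res - res
    if 8 >= x:
        res = (d > x) - (39 < 39)
    d = 30 // x
    for x in d:
        d = d - 13 % 9
    if 18 <= score:
        emit(18)
    else:
        score = score - d[res]
    score = score * d[res]
    x = x + x
    score = res <= res
    return score

score = score - d[res]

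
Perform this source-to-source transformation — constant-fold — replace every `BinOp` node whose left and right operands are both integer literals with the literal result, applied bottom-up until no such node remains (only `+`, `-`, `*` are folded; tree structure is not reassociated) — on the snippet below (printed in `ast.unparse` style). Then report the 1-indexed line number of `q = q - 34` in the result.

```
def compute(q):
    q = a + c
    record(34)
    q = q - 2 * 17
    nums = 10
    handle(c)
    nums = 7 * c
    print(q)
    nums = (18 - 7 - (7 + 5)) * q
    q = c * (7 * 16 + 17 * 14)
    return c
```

4

Transformed code:
def compute(q):
    q = a + c
    record(34)
    q = q - 34
    nums = 10
    handle(c)
    nums = 7 * c
    print(q)
    nums = -1 * q
    q = c * 350
    return c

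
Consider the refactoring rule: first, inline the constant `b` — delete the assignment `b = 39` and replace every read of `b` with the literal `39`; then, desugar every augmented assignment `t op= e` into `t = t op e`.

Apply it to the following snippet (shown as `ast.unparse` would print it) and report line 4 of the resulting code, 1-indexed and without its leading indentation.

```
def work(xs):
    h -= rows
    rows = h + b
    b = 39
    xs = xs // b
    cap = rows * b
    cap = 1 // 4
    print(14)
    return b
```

xs = xs // 39

Transformed code:
def work(xs):
    h = h - rows
    rows = h + 39
    xs = xs // 39
    cap = rows * 39
    cap = 1 // 4
    print(14)
    return 39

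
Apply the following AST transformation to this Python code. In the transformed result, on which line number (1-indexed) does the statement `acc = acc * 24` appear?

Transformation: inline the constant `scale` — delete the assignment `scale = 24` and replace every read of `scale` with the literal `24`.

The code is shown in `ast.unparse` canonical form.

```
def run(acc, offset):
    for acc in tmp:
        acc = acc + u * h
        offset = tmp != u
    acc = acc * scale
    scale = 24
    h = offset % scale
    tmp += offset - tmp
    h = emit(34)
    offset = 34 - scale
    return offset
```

Transformed code:
def run(acc, offset):
    for acc in tmp:
        acc = acc + u * h
        offset = tmp != u
    acc = acc * 24
    h = offset % 24
    tmp += offset - tmp
    h = emit(34)
    offset = 34 - 24
    return offset

5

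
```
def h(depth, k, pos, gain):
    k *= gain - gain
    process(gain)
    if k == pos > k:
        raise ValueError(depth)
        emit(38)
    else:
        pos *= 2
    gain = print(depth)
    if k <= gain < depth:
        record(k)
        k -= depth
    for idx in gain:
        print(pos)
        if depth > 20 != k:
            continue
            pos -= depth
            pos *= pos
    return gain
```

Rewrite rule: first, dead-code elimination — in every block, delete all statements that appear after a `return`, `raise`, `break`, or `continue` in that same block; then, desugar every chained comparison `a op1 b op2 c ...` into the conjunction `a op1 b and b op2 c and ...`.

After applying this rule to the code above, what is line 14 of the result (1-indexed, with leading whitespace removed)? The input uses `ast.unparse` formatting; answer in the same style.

Transformed code:
def h(depth, k, pos, gain):
    k *= gain - gain
    process(gain)
    if k == pos and pos > k:
        raise ValueError(depth)
    else:
        pos *= 2
    gain = print(depth)
    if k <= gain and gain < depth:
        record(k)
        k -= depth
    for idx in gain:
        print(pos)
        if depth > 20 and 20 != k:
            continue
    return gain

if depth > 20 and 20 != k:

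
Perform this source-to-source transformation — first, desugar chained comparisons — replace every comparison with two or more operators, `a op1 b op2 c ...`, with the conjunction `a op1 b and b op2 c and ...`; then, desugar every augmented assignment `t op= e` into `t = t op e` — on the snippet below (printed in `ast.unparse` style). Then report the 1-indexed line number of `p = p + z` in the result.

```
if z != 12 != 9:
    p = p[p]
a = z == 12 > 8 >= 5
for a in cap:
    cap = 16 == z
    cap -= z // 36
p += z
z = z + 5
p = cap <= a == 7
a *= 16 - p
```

7

Transformed code:
if z != 12 and 12 != 9:
    p = p[p]
a = z == 12 and 12 > 8 and (8 >= 5)
for a in cap:
    cap = 16 == z
    cap = cap - z // 36
p = p + z
z = z + 5
p = cap <= a and a == 7
a = a * (16 - p)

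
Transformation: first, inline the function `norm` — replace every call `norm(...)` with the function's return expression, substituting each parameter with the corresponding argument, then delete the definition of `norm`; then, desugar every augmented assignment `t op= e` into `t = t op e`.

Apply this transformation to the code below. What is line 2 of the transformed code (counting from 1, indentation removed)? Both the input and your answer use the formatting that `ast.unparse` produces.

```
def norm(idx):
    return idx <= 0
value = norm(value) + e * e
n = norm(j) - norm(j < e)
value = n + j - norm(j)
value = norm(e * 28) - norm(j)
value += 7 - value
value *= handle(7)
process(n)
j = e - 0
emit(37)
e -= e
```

Transformed code:
value = (value <= 0) + e * e
n = (j <= 0) - ((j < e) <= 0)
value = n + j - (j <= 0)
value = (e * 28 <= 0) - (j <= 0)
value = value + (7 - value)
value = value * handle(7)
process(n)
j = e - 0
emit(37)
e = e - e

n = (j <= 0) - ((j < e) <= 0)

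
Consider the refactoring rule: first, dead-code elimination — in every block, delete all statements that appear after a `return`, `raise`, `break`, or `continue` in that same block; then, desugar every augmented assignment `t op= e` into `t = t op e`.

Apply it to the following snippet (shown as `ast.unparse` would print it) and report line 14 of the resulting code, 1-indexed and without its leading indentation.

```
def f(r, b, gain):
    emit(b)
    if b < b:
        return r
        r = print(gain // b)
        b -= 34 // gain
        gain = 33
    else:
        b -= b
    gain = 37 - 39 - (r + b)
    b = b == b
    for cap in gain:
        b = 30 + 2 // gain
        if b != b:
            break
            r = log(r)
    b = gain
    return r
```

Transformed code:
def f(r, b, gain):
    emit(b)
    if b < b:
        return r
    else:
        b = b - b
    gain = 37 - 39 - (r + b)
    b = b == b
    for cap in gain:
        b = 30 + 2 // gain
        if b != b:
            break
    b = gain
    return r

return r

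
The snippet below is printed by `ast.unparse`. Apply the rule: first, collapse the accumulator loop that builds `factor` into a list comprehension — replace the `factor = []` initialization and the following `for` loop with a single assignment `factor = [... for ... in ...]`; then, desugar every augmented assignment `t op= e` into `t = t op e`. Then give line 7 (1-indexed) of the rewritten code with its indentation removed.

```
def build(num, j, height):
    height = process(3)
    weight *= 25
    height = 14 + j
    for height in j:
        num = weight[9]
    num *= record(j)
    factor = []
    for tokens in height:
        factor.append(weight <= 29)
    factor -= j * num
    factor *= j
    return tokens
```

Transformed code:
def build(num, j, height):
    height = process(3)
    weight = weight * 25
    height = 14 + j
    for height in j:
        num = weight[9]
    num = num * record(j)
    factor = [weight <= 29 for tokens in height]
    factor = factor - j * num
    factor = factor * j
    return tokens

num = num * record(j)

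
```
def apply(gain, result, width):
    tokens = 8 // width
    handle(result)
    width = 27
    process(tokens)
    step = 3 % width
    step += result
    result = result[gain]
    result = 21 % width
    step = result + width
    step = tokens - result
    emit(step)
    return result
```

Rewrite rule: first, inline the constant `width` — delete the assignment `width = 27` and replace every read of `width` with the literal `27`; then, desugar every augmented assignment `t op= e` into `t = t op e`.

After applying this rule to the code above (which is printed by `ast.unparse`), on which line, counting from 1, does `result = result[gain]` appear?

Transformed code:
def apply(gain, result, width):
    tokens = 8 // 27
    handle(result)
    process(tokens)
    step = 3 % 27
    step = step + result
    result = result[gain]
    result = 21 % 27
    step = result + 27
    step = tokens - result
    emit(step)
    return result

7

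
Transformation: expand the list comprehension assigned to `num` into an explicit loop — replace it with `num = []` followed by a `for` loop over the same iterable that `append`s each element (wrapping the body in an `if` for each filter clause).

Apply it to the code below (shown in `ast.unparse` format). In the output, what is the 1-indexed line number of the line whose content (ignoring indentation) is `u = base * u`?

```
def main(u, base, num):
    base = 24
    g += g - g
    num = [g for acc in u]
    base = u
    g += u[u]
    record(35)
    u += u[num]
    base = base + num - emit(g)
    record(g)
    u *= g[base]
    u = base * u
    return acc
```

14

Transformed code:
def main(u, base, num):
    base = 24
    g += g - g
    num = []
    for acc in u:
        num.append(g)
    base = u
    g += u[u]
    record(35)
    u += u[num]
    base = base + num - emit(g)
    record(g)
    u *= g[base]
    u = base * u
    return acc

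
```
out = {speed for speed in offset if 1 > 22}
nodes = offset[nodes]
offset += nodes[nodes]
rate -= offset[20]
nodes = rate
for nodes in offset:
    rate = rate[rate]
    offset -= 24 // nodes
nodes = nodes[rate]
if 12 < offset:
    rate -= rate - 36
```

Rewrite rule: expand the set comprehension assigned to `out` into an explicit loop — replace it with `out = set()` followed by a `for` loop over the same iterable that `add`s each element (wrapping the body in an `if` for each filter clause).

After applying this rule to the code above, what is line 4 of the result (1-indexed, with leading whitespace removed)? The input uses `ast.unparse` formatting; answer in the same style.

Transformed code:
out = set()
for speed in offset:
    if 1 > 22:
        out.add(speed)
nodes = offset[nodes]
offset += nodes[nodes]
rate -= offset[20]
nodes = rate
for nodes in offset:
    rate = rate[rate]
    offset -= 24 // nodes
nodes = nodes[rate]
if 12 < offset:
    rate -= rate - 36

out.add(speed)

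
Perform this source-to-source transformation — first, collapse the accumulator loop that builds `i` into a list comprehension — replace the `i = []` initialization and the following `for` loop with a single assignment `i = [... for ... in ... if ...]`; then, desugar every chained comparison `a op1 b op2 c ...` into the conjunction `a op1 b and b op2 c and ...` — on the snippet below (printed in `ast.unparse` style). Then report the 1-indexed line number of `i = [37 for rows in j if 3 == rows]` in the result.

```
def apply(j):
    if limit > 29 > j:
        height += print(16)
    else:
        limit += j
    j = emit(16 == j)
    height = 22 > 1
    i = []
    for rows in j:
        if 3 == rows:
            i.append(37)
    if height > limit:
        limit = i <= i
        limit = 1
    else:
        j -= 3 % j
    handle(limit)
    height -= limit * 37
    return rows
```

8

Transformed code:
def apply(j):
    if limit > 29 and 29 > j:
        height += print(16)
    else:
        limit += j
    j = emit(16 == j)
    height = 22 > 1
    i = [37 for rows in j if 3 == rows]
    if height > limit:
        limit = i <= i
        limit = 1
    else:
        j -= 3 % j
    handle(limit)
    height -= limit * 37
    return rows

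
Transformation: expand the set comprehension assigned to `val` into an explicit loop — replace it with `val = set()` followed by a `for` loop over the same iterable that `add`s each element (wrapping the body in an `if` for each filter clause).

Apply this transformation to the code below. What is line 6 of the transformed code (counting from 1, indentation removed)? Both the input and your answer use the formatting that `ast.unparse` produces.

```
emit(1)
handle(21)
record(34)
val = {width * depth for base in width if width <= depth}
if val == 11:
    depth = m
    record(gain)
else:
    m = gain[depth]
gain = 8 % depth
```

Transformed code:
emit(1)
handle(21)
record(34)
val = set()
for base in width:
    if width <= depth:
        val.add(width * depth)
if val == 11:
    depth = m
    record(gain)
else:
    m = gain[depth]
gain = 8 % depth

if width <= depth:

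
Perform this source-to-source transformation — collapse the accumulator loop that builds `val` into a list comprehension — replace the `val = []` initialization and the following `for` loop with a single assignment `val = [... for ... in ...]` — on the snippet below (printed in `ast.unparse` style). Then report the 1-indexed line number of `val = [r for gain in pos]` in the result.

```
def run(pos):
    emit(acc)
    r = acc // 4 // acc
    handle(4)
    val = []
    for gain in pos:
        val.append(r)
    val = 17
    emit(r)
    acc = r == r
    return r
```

5

Transformed code:
def run(pos):
    emit(acc)
    r = acc // 4 // acc
    handle(4)
    val = [r for gain in pos]
    val = 17
    emit(r)
    acc = r == r
    return r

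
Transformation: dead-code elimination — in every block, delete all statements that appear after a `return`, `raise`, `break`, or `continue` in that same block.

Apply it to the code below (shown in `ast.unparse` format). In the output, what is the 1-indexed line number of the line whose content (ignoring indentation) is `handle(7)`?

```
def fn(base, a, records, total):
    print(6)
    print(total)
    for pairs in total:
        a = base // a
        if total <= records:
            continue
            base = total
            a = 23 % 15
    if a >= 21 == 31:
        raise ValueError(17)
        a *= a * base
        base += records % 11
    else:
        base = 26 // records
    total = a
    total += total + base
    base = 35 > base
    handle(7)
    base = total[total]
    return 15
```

15

Transformed code:
def fn(base, a, records, total):
    print(6)
    print(total)
    for pairs in total:
        a = base // a
        if total <= records:
            continue
    if a >= 21 == 31:
        raise ValueError(17)
    else:
        base = 26 // records
    total = a
    total += total + base
    base = 35 > base
    handle(7)
    base = total[total]
    return 15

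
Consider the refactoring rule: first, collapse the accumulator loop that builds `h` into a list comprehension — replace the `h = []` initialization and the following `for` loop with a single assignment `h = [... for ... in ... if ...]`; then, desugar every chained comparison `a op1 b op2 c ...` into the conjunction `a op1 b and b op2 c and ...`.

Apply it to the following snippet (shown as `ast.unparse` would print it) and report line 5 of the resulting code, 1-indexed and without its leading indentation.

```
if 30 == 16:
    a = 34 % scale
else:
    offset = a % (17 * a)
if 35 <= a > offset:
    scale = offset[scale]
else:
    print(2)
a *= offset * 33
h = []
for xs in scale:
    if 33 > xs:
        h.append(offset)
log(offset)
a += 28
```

Transformed code:
if 30 == 16:
    a = 34 % scale
else:
    offset = a % (17 * a)
if 35 <= a and a > offset:
    scale = offset[scale]
else:
    print(2)
a *= offset * 33
h = [offset for xs in scale if 33 > xs]
log(offset)
a += 28

if 35 <= a and a > offset:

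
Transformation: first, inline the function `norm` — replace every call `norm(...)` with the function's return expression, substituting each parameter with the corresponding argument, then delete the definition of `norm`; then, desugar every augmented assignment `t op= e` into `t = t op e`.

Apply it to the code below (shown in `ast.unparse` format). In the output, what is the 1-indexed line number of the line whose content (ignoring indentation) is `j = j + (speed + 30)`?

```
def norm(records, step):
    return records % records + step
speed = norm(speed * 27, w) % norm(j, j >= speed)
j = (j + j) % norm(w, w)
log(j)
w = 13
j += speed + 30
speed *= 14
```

Transformed code:
speed = (speed * 27 % (speed * 27) + w) % (j % j + (j >= speed))
j = (j + j) % (w % w + w)
log(j)
w = 13
j = j + (speed + 30)
speed = speed * 14

5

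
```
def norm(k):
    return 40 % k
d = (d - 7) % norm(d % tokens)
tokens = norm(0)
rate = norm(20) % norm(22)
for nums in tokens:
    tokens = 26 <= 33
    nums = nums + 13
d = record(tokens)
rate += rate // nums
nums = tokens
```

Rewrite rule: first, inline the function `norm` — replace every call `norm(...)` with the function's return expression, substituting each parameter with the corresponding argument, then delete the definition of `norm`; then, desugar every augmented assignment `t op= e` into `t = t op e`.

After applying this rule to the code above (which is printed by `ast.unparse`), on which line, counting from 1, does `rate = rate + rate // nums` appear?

8

Transformed code:
d = (d - 7) % (40 % (d % tokens))
tokens = 40 % 0
rate = 40 % 20 % (40 % 22)
for nums in tokens:
    tokens = 26 <= 33
    nums = nums + 13
d = record(tokens)
rate = rate + rate // nums
nums = tokens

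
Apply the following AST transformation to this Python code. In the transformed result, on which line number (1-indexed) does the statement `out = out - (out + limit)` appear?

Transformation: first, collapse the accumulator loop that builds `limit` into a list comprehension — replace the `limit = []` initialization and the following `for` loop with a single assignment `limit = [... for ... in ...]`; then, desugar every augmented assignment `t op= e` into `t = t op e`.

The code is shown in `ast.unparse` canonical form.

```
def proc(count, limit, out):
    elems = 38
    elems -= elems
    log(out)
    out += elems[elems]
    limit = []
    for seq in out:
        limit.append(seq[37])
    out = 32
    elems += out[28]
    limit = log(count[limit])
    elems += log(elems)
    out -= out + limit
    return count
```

Transformed code:
def proc(count, limit, out):
    elems = 38
    elems = elems - elems
    log(out)
    out = out + elems[elems]
    limit = [seq[37] for seq in out]
    out = 32
    elems = elems + out[28]
    limit = log(count[limit])
    elems = elems + log(elems)
    out = out - (out + limit)
    return count

11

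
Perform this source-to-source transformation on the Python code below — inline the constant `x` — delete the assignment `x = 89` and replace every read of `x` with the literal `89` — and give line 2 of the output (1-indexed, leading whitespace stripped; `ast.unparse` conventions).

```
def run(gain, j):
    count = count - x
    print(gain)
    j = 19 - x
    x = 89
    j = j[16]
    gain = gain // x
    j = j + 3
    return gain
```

Transformed code:
def run(gain, j):
    count = count - 89
    print(gain)
    j = 19 - 89
    j = j[16]
    gain = gain // 89
    j = j + 3
    return gain

count = count - 89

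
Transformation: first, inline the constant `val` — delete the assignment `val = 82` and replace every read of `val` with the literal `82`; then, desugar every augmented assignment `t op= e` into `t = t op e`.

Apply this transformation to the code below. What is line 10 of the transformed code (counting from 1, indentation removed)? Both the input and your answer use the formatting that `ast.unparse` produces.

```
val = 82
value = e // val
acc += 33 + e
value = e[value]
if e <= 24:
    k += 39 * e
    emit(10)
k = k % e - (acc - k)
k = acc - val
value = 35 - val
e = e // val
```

e = e // 82

Transformed code:
value = e // 82
acc = acc + (33 + e)
value = e[value]
if e <= 24:
    k = k + 39 * e
    emit(10)
k = k % e - (acc - k)
k = acc - 82
value = 35 - 82
e = e // 82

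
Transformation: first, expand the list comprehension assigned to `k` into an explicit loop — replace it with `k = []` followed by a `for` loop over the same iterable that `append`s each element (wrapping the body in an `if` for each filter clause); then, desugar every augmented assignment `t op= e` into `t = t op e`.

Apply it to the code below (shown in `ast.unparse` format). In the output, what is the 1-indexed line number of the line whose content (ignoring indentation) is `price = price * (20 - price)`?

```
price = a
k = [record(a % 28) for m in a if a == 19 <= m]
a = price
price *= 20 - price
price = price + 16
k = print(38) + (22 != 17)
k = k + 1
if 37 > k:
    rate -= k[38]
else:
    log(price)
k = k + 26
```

Transformed code:
price = a
k = []
for m in a:
    if a == 19 <= m:
        k.append(record(a % 28))
a = price
price = price * (20 - price)
price = price + 16
k = print(38) + (22 != 17)
k = k + 1
if 37 > k:
    rate = rate - k[38]
else:
    log(price)
k = k + 26

7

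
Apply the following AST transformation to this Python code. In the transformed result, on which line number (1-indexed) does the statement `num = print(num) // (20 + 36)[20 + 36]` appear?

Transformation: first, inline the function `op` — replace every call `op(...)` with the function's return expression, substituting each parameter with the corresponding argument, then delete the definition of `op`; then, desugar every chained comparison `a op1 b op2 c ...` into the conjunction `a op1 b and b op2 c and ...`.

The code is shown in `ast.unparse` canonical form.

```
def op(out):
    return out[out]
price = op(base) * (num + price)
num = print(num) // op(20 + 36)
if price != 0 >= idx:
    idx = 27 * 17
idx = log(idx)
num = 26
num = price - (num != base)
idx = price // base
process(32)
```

Transformed code:
price = base[base] * (num + price)
num = print(num) // (20 + 36)[20 + 36]
if price != 0 and 0 >= idx:
    idx = 27 * 17
idx = log(idx)
num = 26
num = price - (num != base)
idx = price // base
process(32)

2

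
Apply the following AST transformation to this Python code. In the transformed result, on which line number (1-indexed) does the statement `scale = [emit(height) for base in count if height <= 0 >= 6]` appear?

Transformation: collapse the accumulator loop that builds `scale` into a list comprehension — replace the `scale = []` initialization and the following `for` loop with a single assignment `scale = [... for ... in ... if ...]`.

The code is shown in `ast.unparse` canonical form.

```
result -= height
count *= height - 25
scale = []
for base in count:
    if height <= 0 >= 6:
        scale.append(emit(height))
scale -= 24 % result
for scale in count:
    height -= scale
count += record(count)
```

3

Transformed code:
result -= height
count *= height - 25
scale = [emit(height) for base in count if height <= 0 >= 6]
scale -= 24 % result
for scale in count:
    height -= scale
count += record(count)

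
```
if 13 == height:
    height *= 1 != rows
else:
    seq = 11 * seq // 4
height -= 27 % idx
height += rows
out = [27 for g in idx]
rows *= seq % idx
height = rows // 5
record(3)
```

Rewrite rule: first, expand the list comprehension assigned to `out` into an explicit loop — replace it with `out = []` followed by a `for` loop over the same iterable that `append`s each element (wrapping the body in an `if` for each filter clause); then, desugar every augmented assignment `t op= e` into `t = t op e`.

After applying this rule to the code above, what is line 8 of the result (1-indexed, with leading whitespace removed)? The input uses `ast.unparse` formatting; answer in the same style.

for g in idx:

Transformed code:
if 13 == height:
    height = height * (1 != rows)
else:
    seq = 11 * seq // 4
height = height - 27 % idx
height = height + rows
out = []
for g in idx:
    out.append(27)
rows = rows * (seq % idx)
height = rows // 5
record(3)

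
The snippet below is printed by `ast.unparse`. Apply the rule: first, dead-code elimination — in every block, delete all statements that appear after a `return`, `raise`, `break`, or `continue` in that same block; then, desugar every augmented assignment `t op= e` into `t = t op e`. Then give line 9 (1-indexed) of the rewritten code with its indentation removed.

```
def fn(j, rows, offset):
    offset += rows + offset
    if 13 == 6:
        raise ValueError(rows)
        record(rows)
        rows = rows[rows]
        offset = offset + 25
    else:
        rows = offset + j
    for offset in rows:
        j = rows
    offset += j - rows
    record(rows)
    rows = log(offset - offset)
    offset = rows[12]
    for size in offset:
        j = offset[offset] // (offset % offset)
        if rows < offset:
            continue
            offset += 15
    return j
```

offset = offset + (j - rows)

Transformed code:
def fn(j, rows, offset):
    offset = offset + (rows + offset)
    if 13 == 6:
        raise ValueError(rows)
    else:
        rows = offset + j
    for offset in rows:
        j = rows
    offset = offset + (j - rows)
    record(rows)
    rows = log(offset - offset)
    offset = rows[12]
    for size in offset:
        j = offset[offset] // (offset % offset)
        if rows < offset:
            continue
    return j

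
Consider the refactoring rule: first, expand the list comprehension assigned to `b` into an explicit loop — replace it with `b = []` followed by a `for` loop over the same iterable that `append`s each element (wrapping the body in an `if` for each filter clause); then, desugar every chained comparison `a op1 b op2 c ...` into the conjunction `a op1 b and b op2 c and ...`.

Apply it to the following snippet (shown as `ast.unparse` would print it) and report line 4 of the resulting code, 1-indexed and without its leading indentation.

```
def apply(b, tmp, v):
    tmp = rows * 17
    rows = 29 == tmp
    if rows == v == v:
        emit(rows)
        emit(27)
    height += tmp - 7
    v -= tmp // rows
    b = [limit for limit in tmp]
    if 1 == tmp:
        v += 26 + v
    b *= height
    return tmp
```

Transformed code:
def apply(b, tmp, v):
    tmp = rows * 17
    rows = 29 == tmp
    if rows == v and v == v:
        emit(rows)
        emit(27)
    height += tmp - 7
    v -= tmp // rows
    b = []
    for limit in tmp:
        b.append(limit)
    if 1 == tmp:
        v += 26 + v
    b *= height
    return tmp

if rows == v and v == v:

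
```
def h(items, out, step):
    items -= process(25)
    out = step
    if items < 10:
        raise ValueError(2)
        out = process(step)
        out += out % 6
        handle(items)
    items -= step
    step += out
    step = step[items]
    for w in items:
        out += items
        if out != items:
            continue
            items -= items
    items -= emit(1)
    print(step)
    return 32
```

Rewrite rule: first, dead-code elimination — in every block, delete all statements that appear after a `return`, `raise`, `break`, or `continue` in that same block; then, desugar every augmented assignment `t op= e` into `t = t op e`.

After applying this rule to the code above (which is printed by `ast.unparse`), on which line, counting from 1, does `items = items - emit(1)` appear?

Transformed code:
def h(items, out, step):
    items = items - process(25)
    out = step
    if items < 10:
        raise ValueError(2)
    items = items - step
    step = step + out
    step = step[items]
    for w in items:
        out = out + items
        if out != items:
            continue
    items = items - emit(1)
    print(step)
    return 32

13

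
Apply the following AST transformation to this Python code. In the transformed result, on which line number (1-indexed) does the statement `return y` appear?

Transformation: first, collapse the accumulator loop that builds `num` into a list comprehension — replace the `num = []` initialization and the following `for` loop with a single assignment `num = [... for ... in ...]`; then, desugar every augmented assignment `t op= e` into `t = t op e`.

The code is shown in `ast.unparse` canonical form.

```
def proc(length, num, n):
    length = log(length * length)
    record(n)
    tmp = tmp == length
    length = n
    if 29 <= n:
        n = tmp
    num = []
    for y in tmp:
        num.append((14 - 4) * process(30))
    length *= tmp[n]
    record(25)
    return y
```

11

Transformed code:
def proc(length, num, n):
    length = log(length * length)
    record(n)
    tmp = tmp == length
    length = n
    if 29 <= n:
        n = tmp
    num = [(14 - 4) * process(30) for y in tmp]
    length = length * tmp[n]
    record(25)
    return y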